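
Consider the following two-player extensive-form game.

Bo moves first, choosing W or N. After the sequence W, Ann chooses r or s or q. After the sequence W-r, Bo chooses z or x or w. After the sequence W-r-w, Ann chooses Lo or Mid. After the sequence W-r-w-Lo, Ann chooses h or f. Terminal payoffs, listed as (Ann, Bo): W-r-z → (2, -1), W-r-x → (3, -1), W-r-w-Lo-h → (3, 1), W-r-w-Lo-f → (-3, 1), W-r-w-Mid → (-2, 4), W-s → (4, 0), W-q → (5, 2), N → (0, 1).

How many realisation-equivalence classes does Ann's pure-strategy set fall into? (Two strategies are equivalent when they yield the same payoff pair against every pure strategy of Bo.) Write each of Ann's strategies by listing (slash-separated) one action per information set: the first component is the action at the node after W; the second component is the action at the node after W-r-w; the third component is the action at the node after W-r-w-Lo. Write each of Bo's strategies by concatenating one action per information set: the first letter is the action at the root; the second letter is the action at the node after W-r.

Ann has 12 pure strategies: r/Lo/h, r/Lo/f, r/Mid/h, r/Mid/f, s/Lo/h, s/Lo/f, s/Mid/h, s/Mid/f, q/Lo/h, q/Lo/f, q/Mid/h, q/Mid/f. Columns: Wz, Wx, Ww, Nz, Nx, Nw.
{r/Lo/h} → row (2,-1) (3,-1) (3,1) (0,1) (0,1) (0,1)
{r/Lo/f} → row (2,-1) (3,-1) (-3,1) (0,1) (0,1) (0,1)
{r/Mid/h, r/Mid/f} → row (2,-1) (3,-1) (-2,4) (0,1) (0,1) (0,1)
{s/Lo/h, s/Lo/f, s/Mid/h, s/Mid/f} → row (4,0) (4,0) (4,0) (0,1) (0,1) (0,1)
{q/Lo/h, q/Lo/f, q/Mid/h, q/Mid/f} → row (5,2) (5,2) (5,2) (0,1) (0,1) (0,1)
That's 5 distinct rows out of 12 strategies.

5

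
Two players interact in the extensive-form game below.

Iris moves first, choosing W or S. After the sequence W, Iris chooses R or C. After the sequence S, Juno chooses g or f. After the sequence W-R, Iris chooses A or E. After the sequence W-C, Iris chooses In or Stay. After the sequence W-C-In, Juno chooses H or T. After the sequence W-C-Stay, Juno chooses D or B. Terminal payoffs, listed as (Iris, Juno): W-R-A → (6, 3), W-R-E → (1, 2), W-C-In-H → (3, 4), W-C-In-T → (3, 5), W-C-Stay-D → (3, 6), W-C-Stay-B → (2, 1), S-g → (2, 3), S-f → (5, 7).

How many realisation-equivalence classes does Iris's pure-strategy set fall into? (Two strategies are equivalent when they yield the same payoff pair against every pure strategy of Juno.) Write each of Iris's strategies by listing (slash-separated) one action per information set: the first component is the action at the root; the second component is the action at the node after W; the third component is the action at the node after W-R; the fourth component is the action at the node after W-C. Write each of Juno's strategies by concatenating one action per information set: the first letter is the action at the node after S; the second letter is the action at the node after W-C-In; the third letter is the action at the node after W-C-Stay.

Iris has 16 pure strategies: W/R/A/In, W/R/A/Stay, W/R/E/In, W/R/E/Stay, W/C/A/In, W/C/A/Stay, W/C/E/In, W/C/E/Stay, S/R/A/In, S/R/A/Stay, S/R/E/In, S/R/E/Stay, S/C/A/In, S/C/A/Stay, S/C/E/In, S/C/E/Stay. Columns: gHD, gHB, gTD, gTB, fHD, fHB, fTD, fTB.
{W/R/A/In, W/R/A/Stay} → row (6,3) (6,3) (6,3) (6,3) (6,3) (6,3) (6,3) (6,3)
{W/R/E/In, W/R/E/Stay} → row (1,2) (1,2) (1,2) (1,2) (1,2) (1,2) (1,2) (1,2)
{W/C/A/In, W/C/E/In} → row (3,4) (3,4) (3,5) (3,5) (3,4) (3,4) (3,5) (3,5)
{W/C/A/Stay, W/C/E/Stay} → row (3,6) (2,1) (3,6) (2,1) (3,6) (2,1) (3,6) (2,1)
{S/R/A/In, S/R/A/Stay, S/R/E/In, S/R/E/Stay, S/C/A/In, S/C/A/Stay, S/C/E/In, S/C/E/Stay} → row (2,3) (2,3) (2,3) (2,3) (5,7) (5,7) (5,7) (5,7)
That's 5 distinct rows out of 16 strategies.

5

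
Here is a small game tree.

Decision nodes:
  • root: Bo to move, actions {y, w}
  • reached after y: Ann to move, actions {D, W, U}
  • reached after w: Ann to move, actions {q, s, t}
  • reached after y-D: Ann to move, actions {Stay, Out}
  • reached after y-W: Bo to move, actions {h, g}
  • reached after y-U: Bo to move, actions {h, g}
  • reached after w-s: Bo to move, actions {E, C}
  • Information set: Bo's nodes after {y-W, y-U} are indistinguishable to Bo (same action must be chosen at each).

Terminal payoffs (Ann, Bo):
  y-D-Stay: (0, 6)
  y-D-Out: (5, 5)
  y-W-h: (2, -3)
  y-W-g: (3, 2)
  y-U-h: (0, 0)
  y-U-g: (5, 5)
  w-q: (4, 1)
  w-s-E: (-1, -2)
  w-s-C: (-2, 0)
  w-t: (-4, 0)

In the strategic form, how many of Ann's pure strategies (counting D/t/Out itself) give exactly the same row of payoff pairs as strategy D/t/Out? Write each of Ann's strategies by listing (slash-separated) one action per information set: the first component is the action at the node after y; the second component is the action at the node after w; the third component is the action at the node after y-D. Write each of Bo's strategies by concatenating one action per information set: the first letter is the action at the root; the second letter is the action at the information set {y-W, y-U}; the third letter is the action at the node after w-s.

Row for D/t/Out (columns yhE, yhC, ygE, ygC, whE, whC, wgE, wgC): (5,5) (5,5) (5,5) (5,5) (-4,0) (-4,0) (-4,0) (-4,0).
Every one of Ann's information sets is on the play path for some reply by Bo when Ann follows D/t/Out.
Changing the action at any of them therefore changes at least one column, so only D/t/Out itself gives this row.

1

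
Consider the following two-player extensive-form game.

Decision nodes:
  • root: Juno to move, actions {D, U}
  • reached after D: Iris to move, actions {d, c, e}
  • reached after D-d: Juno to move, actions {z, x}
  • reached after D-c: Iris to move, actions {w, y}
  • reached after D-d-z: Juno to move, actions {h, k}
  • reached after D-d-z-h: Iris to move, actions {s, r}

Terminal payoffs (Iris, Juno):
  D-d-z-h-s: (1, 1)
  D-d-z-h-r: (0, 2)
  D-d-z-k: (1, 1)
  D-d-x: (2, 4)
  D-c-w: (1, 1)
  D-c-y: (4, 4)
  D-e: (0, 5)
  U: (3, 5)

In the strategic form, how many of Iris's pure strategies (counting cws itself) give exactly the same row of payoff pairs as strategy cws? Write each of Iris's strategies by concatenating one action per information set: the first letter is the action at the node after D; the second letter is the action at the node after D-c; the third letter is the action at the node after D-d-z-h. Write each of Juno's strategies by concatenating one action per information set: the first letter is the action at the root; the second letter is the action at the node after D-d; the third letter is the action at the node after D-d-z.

Row for cws (columns Dzh, Dzk, Dxh, Dxk, Uzh, Uzk, Uxh, Uxk): (1,1) (1,1) (1,1) (1,1) (3,5) (3,5) (3,5) (3,5).
Under cws, Iris's choice at the node after D-d-z-h can never be reached regardless of what Juno does, so varying those choices leaves every outcome unchanged.
Holding the reachable choices fixed and varying the unreachable one freely already gives 2 equivalent strategies.
No other strategy reproduces this row, so those 2 are the full class: cws, cwr.

2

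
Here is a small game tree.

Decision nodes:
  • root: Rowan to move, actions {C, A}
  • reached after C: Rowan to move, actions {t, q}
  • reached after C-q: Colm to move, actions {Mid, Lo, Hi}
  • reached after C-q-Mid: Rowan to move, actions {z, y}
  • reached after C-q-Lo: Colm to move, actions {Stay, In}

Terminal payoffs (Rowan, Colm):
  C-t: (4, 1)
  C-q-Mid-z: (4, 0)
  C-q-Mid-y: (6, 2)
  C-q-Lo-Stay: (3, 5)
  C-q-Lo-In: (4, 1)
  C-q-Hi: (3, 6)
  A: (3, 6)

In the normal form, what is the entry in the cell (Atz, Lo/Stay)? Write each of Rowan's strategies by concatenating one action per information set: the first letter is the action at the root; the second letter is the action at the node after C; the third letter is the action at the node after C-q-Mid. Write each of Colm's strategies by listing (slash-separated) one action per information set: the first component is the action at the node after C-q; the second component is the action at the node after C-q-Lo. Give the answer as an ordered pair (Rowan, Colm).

(3, 6)

Trace the play path from the root:
  Rowan plays A
→ terminal payoff (3, 6).
(Rowan's choice at the node after C is never reached on this path, so it doesn't affect the outcome.)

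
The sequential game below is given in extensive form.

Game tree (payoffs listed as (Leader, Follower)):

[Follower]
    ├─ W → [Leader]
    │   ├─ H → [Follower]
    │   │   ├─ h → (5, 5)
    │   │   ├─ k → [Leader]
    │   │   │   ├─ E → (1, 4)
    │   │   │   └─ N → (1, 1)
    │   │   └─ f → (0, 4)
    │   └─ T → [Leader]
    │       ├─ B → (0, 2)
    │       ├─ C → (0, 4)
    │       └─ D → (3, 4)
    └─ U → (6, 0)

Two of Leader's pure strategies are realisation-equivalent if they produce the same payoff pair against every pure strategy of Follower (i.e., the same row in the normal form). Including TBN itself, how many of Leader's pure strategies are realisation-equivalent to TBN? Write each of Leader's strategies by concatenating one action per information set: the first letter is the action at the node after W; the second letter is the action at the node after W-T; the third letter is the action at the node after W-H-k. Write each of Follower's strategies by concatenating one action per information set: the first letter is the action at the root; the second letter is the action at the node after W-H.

2

Row for TBN (columns Wh, Wk, Wf, Uh, Uk, Uf): (0,2) (0,2) (0,2) (6,0) (6,0) (6,0).
Under TBN, Leader's choice at the node after W-H-k can never be reached regardless of what Follower does, so varying those choices leaves every outcome unchanged.
Holding the reachable choices fixed and varying the unreachable one freely already gives 2 equivalent strategies.
No other strategy reproduces this row, so those 2 are the full class: TBE, TBN.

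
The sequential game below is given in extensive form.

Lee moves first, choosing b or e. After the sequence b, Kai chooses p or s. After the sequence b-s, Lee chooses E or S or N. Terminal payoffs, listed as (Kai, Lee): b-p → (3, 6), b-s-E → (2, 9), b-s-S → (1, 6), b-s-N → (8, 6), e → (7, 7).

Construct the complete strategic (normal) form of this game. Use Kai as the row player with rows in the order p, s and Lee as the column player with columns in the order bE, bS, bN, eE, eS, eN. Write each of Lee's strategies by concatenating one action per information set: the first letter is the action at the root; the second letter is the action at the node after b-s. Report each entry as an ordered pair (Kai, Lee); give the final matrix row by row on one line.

           bE       bS       bN       eE       eS       eN
   p    (3,6)    (3,6)    (3,6)    (7,7)    (7,7)    (7,7)
   s    (2,9)    (1,6)    (8,6)    (7,7)    (7,7)    (7,7)

p: (3,6) (3,6) (3,6) (7,7) (7,7) (7,7) | s: (2,9) (1,6) (8,6) (7,7) (7,7) (7,7)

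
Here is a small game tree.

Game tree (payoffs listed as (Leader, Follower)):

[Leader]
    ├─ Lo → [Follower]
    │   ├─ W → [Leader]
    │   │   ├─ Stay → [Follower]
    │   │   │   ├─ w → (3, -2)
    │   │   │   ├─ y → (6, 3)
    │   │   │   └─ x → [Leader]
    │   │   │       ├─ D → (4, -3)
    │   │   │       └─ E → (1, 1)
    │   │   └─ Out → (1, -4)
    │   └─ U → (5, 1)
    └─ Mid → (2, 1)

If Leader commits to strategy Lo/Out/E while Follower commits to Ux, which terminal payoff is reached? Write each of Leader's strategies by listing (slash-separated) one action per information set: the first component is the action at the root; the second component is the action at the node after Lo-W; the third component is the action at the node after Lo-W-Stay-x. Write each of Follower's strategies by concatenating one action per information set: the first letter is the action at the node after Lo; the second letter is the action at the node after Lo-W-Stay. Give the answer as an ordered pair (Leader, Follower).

(5, 1)

Trace the play path from the root:
  Leader plays Lo
  Follower plays U at [Lo]
→ terminal payoff (5, 1).
(Leader's choice at the node after Lo-W is never reached on this path, so it doesn't affect the outcome.)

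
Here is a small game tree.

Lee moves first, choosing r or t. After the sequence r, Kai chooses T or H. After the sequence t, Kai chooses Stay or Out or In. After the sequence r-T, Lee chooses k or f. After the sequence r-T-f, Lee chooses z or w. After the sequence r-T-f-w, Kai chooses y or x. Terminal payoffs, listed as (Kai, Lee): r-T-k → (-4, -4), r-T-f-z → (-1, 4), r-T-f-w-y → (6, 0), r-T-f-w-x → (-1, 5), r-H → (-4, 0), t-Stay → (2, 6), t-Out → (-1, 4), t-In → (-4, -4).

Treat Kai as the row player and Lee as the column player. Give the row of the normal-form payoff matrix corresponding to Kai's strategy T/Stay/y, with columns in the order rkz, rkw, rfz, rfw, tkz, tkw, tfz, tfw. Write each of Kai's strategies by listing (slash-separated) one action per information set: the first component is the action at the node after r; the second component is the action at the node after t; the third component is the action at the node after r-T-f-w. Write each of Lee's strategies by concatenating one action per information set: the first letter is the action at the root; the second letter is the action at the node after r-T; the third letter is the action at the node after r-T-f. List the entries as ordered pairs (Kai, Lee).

(-4,-4) (-4,-4) (-1,4) (6,0) (2,6) (2,6) (2,6) (2,6)

vs rkz: Lee plays r → Kai plays T at [r] → Lee plays k at [r-T] → (-4, -4)
vs rkw: Lee plays r → Kai plays T at [r] → Lee plays k at [r-T] → (-4, -4)
vs rfz: Lee plays r → Kai plays T at [r] → Lee plays f at [r-T] → Lee plays z at [r-T-f] → (-1, 4)
vs rfw: Lee plays r → Kai plays T at [r] → Lee plays f at [r-T] → Lee plays w at [r-T-f] → Kai plays y at [r-T-f-w] → (6, 0)
vs tkz: Lee plays t → Kai plays Stay at [t] → (2, 6)
vs tkw: Lee plays t → Kai plays Stay at [t] → (2, 6)
vs tfz: Lee plays t → Kai plays Stay at [t] → (2, 6)
vs tfw: Lee plays t → Kai plays Stay at [t] → (2, 6)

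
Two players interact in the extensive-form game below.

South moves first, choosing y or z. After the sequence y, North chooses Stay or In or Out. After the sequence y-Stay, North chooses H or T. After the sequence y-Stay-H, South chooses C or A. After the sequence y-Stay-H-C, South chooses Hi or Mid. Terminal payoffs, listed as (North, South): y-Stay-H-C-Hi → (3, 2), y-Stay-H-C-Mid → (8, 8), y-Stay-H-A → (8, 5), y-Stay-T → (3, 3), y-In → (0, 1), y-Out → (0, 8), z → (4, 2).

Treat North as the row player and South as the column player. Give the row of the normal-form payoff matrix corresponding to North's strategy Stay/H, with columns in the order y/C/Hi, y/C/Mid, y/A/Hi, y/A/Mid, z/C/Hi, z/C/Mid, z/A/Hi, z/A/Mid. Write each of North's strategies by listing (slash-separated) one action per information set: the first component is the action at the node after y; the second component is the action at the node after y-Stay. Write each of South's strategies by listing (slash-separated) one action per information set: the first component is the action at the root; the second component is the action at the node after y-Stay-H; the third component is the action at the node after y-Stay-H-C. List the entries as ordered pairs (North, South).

vs y/C/Hi: South plays y → North plays Stay at [y] → North plays H at [y-Stay] → South plays C at [y-Stay-H] → South plays Hi at [y-Stay-H-C] → (3, 2)
vs y/C/Mid: South plays y → North plays Stay at [y] → North plays H at [y-Stay] → South plays C at [y-Stay-H] → South plays Mid at [y-Stay-H-C] → (8, 8)
vs y/A/Hi: South plays y → North plays Stay at [y] → North plays H at [y-Stay] → South plays A at [y-Stay-H] → (8, 5)
vs y/A/Mid: South plays y → North plays Stay at [y] → North plays H at [y-Stay] → South plays A at [y-Stay-H] → (8, 5)
vs z/C/Hi: South plays z → (4, 2)
vs z/C/Mid: South plays z → (4, 2)
vs z/A/Hi: South plays z → (4, 2)
vs z/A/Mid: South plays z → (4, 2)

(3,2) (8,8) (8,5) (8,5) (4,2) (4,2) (4,2) (4,2)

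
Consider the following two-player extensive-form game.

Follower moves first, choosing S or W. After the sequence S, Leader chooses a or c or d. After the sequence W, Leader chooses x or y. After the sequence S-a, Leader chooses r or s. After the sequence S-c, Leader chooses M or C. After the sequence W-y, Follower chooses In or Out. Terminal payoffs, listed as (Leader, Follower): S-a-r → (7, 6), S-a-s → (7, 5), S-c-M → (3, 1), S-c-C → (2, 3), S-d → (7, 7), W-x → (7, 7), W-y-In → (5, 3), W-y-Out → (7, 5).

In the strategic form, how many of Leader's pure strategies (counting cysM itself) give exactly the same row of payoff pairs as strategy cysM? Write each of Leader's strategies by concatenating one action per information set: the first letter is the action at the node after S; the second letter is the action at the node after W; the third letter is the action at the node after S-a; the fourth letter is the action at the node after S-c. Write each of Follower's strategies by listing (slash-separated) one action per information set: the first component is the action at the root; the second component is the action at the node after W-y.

Row for cysM (columns S/In, S/Out, W/In, W/Out): (3,1) (3,1) (5,3) (7,5).
Under cysM, Leader's choice at the node after S-a can never be reached regardless of what Follower does, so varying those choices leaves every outcome unchanged.
Holding the reachable choices fixed and varying the unreachable one freely already gives 2 equivalent strategies.
No other strategy reproduces this row, so those 2 are the full class: cyrM, cysM.

2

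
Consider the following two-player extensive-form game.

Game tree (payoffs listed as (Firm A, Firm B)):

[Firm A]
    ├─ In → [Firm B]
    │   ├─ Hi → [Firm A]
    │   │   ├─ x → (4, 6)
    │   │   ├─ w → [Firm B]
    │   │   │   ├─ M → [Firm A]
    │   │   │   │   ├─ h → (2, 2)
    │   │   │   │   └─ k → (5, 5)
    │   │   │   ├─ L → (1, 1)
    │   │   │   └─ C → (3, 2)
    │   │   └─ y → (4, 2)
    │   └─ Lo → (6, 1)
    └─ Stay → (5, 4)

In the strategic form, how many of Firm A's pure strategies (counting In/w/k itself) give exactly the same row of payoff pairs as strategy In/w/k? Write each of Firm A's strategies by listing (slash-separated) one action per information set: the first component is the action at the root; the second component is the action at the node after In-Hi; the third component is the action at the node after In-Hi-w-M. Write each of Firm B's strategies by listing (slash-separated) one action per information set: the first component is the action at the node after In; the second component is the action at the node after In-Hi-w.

Row for In/w/k (columns Hi/M, Hi/L, Hi/C, Lo/M, Lo/L, Lo/C): (5,5) (1,1) (3,2) (6,1) (6,1) (6,1).
Every one of Firm A's information sets is on the play path for some reply by Firm B when Firm A follows In/w/k.
Changing the action at any of them therefore changes at least one column, so only In/w/k itself gives this row.

1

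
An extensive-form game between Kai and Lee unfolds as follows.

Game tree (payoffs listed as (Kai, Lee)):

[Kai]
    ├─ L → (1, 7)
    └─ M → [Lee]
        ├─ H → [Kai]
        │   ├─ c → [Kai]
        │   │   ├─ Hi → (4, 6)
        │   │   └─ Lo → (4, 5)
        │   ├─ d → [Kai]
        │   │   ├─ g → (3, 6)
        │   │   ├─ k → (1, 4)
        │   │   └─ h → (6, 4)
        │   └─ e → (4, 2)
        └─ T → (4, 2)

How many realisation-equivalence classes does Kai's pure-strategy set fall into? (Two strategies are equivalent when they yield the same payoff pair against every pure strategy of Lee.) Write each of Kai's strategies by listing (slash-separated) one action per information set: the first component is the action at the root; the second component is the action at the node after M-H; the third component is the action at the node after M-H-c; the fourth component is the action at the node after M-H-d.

7

Kai has 36 pure strategies: L/c/Hi/g, L/c/Hi/k, L/c/Hi/h, L/c/Lo/g, L/c/Lo/k, L/c/Lo/h, L/d/Hi/g, L/d/Hi/k, L/d/Hi/h, L/d/Lo/g, L/d/Lo/k, L/d/Lo/h, L/e/Hi/g, L/e/Hi/k, L/e/Hi/h, L/e/Lo/g, L/e/Lo/k, L/e/Lo/h, M/c/Hi/g, M/c/Hi/k, M/c/Hi/h, M/c/Lo/g, M/c/Lo/k, M/c/Lo/h, M/d/Hi/g, M/d/Hi/k, M/d/Hi/h, M/d/Lo/g, M/d/Lo/k, M/d/Lo/h, M/e/Hi/g, M/e/Hi/k, M/e/Hi/h, M/e/Lo/g, M/e/Lo/k, M/e/Lo/h. Columns: H, T.
{L/c/Hi/g, L/c/Hi/k, L/c/Hi/h, L/c/Lo/g, L/c/Lo/k, L/c/Lo/h, L/d/Hi/g, L/d/Hi/k, L/d/Hi/h, L/d/Lo/g, L/d/Lo/k, L/d/Lo/h, L/e/Hi/g, L/e/Hi/k, L/e/Hi/h, L/e/Lo/g, L/e/Lo/k, L/e/Lo/h} → row (1,7) (1,7)
{M/c/Hi/g, M/c/Hi/k, M/c/Hi/h} → row (4,6) (4,2)
{M/c/Lo/g, M/c/Lo/k, M/c/Lo/h} → row (4,5) (4,2)
{M/d/Hi/g, M/d/Lo/g} → row (3,6) (4,2)
{M/d/Hi/k, M/d/Lo/k} → row (1,4) (4,2)
{M/d/Hi/h, M/d/Lo/h} → row (6,4) (4,2)
{M/e/Hi/g, M/e/Hi/k, M/e/Hi/h, M/e/Lo/g, M/e/Lo/k, M/e/Lo/h} → row (4,2) (4,2)
That's 7 distinct rows out of 36 strategies.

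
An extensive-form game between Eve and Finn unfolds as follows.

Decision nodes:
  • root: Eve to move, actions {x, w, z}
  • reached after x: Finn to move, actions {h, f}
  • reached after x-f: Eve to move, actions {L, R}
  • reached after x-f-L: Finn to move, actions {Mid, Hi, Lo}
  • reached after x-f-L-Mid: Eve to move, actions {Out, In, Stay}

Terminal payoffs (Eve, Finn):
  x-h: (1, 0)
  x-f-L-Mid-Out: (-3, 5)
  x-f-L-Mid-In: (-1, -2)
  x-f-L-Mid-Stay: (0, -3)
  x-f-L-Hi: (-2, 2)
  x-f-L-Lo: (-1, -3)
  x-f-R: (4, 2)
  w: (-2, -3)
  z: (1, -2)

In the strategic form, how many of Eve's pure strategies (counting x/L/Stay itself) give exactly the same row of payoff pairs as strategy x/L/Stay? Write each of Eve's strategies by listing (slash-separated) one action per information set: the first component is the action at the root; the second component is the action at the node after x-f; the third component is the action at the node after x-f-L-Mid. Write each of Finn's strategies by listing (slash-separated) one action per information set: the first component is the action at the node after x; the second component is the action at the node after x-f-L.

1

Row for x/L/Stay (columns h/Mid, h/Hi, h/Lo, f/Mid, f/Hi, f/Lo): (1,0) (1,0) (1,0) (0,-3) (-2,2) (-1,-3).
Every one of Eve's information sets is on the play path for some reply by Finn when Eve follows x/L/Stay.
Changing the action at any of them therefore changes at least one column, so only x/L/Stay itself gives this row.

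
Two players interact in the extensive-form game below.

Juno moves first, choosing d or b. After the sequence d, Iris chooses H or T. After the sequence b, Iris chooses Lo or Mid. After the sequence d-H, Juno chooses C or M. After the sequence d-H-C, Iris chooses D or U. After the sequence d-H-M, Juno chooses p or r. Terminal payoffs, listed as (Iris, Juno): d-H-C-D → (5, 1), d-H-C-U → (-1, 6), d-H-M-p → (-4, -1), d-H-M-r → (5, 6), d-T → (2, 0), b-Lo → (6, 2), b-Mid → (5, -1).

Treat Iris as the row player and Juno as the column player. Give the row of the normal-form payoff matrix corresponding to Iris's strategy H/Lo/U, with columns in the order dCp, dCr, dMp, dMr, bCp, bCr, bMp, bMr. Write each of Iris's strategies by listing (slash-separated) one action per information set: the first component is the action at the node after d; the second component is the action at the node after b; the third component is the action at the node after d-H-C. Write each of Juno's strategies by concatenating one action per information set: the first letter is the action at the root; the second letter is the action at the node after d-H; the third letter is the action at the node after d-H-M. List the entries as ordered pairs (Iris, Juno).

(-1,6) (-1,6) (-4,-1) (5,6) (6,2) (6,2) (6,2) (6,2)

vs dCp: Juno plays d → Iris plays H at [d] → Juno plays C at [d-H] → Iris plays U at [d-H-C] → (-1, 6)
vs dCr: Juno plays d → Iris plays H at [d] → Juno plays C at [d-H] → Iris plays U at [d-H-C] → (-1, 6)
vs dMp: Juno plays d → Iris plays H at [d] → Juno plays M at [d-H] → Juno plays p at [d-H-M] → (-4, -1)
vs dMr: Juno plays d → Iris plays H at [d] → Juno plays M at [d-H] → Juno plays r at [d-H-M] → (5, 6)
vs bCp: Juno plays b → Iris plays Lo at [b] → (6, 2)
vs bCr: Juno plays b → Iris plays Lo at [b] → (6, 2)
vs bMp: Juno plays b → Iris plays Lo at [b] → (6, 2)
vs bMr: Juno plays b → Iris plays Lo at [b] → (6, 2)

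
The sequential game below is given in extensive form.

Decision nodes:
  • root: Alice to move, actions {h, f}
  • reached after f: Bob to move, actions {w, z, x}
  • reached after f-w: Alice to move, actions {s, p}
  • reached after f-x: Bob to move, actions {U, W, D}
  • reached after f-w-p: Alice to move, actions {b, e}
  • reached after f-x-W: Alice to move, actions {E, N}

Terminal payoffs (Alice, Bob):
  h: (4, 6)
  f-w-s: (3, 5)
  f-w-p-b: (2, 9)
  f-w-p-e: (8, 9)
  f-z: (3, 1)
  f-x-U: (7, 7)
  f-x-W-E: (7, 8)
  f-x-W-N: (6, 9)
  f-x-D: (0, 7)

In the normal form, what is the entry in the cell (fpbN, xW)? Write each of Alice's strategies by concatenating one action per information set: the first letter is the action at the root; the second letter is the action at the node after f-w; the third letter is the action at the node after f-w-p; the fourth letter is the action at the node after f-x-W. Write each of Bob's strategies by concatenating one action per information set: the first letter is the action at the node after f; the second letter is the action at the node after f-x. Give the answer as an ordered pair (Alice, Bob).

Trace the play path from the root:
  Alice plays f
  Bob plays x at [f]
  Bob plays W at [f-x]
  Alice plays N at [f-x-W]
→ terminal payoff (6, 9).
(Alice's choice at the node after f-w is never reached on this path, so it doesn't affect the outcome.)

(6, 9)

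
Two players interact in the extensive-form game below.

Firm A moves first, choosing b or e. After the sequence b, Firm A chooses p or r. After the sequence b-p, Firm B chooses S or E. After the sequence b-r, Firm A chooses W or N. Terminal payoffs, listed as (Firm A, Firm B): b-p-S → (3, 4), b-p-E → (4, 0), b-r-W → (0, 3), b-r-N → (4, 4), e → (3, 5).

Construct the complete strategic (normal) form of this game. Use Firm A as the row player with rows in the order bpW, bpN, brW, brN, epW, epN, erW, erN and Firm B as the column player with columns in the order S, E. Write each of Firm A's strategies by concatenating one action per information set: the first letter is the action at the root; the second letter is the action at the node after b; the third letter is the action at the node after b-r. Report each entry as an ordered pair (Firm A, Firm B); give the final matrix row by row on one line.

bpW: (3,4) (4,0) | bpN: (3,4) (4,0) | brW: (0,3) (0,3) | brN: (4,4) (4,4) | epW: (3,5) (3,5) | epN: (3,5) (3,5) | erW: (3,5) (3,5) | erN: (3,5) (3,5)

Row bpW: S→(3,4), E→(4,0)
Row bpN: S→(3,4), E→(4,0)
Row brW: S→(0,3), E→(0,3)
Row brN: S→(4,4), E→(4,4)
Row epW: S→(3,5), E→(3,5)
Row epN: S→(3,5), E→(3,5)
Row erW: S→(3,5), E→(3,5)
Row erN: S→(3,5), E→(3,5)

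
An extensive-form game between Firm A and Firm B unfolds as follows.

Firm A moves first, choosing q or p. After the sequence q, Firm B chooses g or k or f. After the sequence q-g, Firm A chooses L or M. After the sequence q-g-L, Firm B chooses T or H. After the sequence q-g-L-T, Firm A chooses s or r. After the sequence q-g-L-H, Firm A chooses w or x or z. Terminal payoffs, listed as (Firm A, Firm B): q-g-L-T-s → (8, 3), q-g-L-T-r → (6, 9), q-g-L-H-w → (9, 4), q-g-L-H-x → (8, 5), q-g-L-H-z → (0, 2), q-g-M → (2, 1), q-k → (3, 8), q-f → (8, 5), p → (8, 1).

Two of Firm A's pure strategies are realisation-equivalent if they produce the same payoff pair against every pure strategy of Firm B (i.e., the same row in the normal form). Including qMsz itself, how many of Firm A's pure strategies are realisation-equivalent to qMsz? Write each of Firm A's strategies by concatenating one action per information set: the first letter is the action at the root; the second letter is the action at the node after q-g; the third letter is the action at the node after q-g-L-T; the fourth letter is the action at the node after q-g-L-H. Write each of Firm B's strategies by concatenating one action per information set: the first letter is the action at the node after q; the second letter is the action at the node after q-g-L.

6

Row for qMsz (columns gT, gH, kT, kH, fT, fH): (2,1) (2,1) (3,8) (3,8) (8,5) (8,5).
Under qMsz, Firm A's choice at the node after q-g-L-T and at the node after q-g-L-H can never be reached regardless of what Firm B does, so varying those choices leaves every outcome unchanged.
Holding the reachable choices fixed and varying the unreachable ones freely already gives 2 × 3 = 6 equivalent strategies.
No other strategy reproduces this row, so those 6 are the full class: qMsw, qMsx, qMsz, qMrw, qMrx, qMrz.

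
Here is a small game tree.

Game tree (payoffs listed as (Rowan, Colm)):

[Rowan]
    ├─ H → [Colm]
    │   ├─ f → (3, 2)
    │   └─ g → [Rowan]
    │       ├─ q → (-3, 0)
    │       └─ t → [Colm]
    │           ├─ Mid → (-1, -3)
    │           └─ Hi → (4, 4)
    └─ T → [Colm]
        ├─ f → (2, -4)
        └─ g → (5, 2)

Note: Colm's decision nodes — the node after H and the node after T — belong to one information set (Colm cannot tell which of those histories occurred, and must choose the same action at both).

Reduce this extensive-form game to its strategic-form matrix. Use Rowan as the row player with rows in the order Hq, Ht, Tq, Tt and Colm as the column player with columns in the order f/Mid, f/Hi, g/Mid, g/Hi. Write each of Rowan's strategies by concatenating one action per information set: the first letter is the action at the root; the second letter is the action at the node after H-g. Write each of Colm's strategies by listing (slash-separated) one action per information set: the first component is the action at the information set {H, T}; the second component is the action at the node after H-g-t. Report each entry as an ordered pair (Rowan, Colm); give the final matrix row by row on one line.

Hq: (3,2) (3,2) (-3,0) (-3,0) | Ht: (3,2) (3,2) (-1,-3) (4,4) | Tq: (2,-4) (2,-4) (5,2) (5,2) | Tt: (2,-4) (2,-4) (5,2) (5,2)

        f/Mid     f/Hi    g/Mid     g/Hi
  Hq    (3,2)    (3,2)   (-3,0)   (-3,0)
  Ht    (3,2)    (3,2)  (-1,-3)    (4,4)
  Tq   (2,-4)   (2,-4)    (5,2)    (5,2)
  Tt   (2,-4)   (2,-4)    (5,2)    (5,2)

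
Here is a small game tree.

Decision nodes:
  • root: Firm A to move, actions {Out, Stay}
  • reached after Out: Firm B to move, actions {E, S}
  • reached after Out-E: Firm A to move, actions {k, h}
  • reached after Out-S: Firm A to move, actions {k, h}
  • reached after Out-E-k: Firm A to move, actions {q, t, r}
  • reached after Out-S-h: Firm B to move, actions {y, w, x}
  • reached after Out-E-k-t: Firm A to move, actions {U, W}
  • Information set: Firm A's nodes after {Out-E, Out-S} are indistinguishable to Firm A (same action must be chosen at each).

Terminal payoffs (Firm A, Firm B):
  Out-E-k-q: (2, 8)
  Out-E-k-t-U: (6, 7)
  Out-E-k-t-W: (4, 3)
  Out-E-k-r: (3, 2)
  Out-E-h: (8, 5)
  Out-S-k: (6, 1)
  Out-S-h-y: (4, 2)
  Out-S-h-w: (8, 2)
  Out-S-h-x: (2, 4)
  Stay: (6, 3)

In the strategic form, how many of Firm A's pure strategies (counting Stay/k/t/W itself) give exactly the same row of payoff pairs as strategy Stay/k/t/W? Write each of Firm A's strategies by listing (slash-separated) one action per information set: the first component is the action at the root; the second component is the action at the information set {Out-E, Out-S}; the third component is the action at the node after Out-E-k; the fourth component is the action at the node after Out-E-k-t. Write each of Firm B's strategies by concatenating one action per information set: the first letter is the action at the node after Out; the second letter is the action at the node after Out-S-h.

Row for Stay/k/t/W (columns Ey, Ew, Ex, Sy, Sw, Sx): (6,3) (6,3) (6,3) (6,3) (6,3) (6,3).
Under Stay/k/t/W, Firm A's choice at the information set {Out-E, Out-S} and at the node after Out-E-k and at the node after Out-E-k-t can never be reached regardless of what Firm B does, so varying those choices leaves every outcome unchanged.
Holding the reachable choices fixed and varying the unreachable ones freely already gives 2 × 3 × 2 = 12 equivalent strategies.
No other strategy reproduces this row, so those 12 are the full class: Stay/k/q/U, Stay/k/q/W, Stay/k/t/U, Stay/k/t/W, Stay/k/r/U, Stay/k/r/W, Stay/h/q/U, Stay/h/q/W, Stay/h/t/U, Stay/h/t/W, Stay/h/r/U, Stay/h/r/W.

12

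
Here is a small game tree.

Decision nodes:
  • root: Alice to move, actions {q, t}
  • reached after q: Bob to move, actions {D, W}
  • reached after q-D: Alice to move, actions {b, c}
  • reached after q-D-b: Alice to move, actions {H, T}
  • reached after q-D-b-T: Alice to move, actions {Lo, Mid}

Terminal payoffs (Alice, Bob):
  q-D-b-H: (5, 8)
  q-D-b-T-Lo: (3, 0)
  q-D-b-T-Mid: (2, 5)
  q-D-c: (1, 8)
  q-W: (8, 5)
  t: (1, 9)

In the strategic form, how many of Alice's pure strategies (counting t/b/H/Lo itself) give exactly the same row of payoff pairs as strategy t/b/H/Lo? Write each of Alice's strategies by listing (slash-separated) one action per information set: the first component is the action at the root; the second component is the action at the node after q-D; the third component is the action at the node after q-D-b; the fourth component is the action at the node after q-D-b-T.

Row for t/b/H/Lo (columns D, W): (1,9) (1,9).
Under t/b/H/Lo, Alice's choice at the node after q-D and at the node after q-D-b and at the node after q-D-b-T can never be reached regardless of what Bob does, so varying those choices leaves every outcome unchanged.
Holding the reachable choices fixed and varying the unreachable ones freely already gives 2 × 2 × 2 = 8 equivalent strategies.
No other strategy reproduces this row, so those 8 are the full class: t/b/H/Lo, t/b/H/Mid, t/b/T/Lo, t/b/T/Mid, t/c/H/Lo, t/c/H/Mid, t/c/T/Lo, t/c/T/Mid.

8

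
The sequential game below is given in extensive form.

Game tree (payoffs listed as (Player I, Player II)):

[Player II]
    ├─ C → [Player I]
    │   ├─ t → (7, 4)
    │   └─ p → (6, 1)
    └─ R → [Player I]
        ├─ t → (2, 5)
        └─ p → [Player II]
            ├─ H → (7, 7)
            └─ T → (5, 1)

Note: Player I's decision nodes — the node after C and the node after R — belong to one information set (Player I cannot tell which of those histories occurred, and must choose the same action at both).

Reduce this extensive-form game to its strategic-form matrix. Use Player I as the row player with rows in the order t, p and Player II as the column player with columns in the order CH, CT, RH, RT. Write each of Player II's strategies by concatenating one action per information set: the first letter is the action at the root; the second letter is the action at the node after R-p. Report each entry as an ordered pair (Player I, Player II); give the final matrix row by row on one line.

Row t: CH→(7,4), CT→(7,4), RH→(2,5), RT→(2,5)
Row p: CH→(6,1), CT→(6,1), RH→(7,7), RT→(5,1)

t: (7,4) (7,4) (2,5) (2,5) | p: (6,1) (6,1) (7,7) (5,1)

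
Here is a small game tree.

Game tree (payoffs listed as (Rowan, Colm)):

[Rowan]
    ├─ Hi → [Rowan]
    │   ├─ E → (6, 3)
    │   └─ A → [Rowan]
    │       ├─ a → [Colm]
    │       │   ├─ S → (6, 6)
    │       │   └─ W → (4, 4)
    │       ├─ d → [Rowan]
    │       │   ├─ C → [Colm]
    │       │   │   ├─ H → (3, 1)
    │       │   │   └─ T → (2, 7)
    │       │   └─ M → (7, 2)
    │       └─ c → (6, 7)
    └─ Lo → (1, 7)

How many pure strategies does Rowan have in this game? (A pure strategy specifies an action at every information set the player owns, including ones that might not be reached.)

24

Rowan owns the root with actions {Hi, Lo} — two choices.
Rowan owns the node after Hi with actions {E, A} — two choices.
Rowan owns the node after Hi-A with actions {a, d, c} — three choices.
Rowan owns the node after Hi-A-d with actions {C, M} — two choices.
A pure strategy fixes one action at each information set independently, so the count is the product 2 × 2 × 3 × 2 = 24.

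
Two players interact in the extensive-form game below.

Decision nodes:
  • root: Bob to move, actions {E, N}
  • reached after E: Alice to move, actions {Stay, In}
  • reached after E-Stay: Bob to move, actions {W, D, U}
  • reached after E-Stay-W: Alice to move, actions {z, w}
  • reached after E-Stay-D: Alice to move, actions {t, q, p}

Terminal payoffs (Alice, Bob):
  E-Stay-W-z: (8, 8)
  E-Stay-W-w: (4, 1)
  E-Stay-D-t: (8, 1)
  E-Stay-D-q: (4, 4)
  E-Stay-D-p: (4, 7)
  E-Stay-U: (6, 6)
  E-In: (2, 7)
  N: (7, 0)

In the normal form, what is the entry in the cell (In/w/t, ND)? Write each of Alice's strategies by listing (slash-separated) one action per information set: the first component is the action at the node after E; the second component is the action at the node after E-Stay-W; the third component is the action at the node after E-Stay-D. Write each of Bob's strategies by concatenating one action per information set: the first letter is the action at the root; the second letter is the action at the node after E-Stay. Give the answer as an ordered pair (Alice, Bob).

(7, 0)

Trace the play path from the root:
  Bob plays N
→ terminal payoff (7, 0).
(Alice's choice at the node after E is never reached on this path, so it doesn't affect the outcome.)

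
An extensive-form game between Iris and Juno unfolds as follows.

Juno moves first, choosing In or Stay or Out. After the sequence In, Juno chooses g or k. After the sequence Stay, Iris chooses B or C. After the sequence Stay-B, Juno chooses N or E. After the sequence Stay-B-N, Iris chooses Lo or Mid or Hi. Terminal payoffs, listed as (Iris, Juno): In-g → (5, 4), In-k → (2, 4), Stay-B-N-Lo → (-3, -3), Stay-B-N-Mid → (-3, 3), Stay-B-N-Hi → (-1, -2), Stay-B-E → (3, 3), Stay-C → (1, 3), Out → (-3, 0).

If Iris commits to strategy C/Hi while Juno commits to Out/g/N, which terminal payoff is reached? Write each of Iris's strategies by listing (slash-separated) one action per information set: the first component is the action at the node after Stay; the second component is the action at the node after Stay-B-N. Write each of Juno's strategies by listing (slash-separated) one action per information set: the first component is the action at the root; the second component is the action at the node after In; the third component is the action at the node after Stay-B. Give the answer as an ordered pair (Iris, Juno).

(-3, 0)

Trace the play path from the root:
  Juno plays Out
→ terminal payoff (-3, 0).
(Iris's choice at the node after Stay is never reached on this path, so it doesn't affect the outcome.)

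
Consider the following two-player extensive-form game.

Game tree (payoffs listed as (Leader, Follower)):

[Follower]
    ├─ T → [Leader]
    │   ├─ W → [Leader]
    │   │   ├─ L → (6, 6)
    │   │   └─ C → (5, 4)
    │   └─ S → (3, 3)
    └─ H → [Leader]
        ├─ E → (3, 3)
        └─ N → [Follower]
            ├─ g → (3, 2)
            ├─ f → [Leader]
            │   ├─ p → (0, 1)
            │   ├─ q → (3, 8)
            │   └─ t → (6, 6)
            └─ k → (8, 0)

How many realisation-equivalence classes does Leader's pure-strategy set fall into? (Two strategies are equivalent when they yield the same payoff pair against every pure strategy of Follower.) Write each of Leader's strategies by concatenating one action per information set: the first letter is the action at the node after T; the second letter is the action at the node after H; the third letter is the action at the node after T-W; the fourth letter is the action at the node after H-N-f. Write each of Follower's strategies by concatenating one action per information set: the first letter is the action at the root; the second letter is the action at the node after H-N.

12

Leader has 24 pure strategies: WELp, WELq, WELt, WECp, WECq, WECt, WNLp, WNLq, WNLt, WNCp, WNCq, WNCt, SELp, SELq, SELt, SECp, SECq, SECt, SNLp, SNLq, SNLt, SNCp, SNCq, SNCt. Columns: Tg, Tf, Tk, Hg, Hf, Hk.
{WELp, WELq, WELt} → row (6,6) (6,6) (6,6) (3,3) (3,3) (3,3)
{WECp, WECq, WECt} → row (5,4) (5,4) (5,4) (3,3) (3,3) (3,3)
{WNLp} → row (6,6) (6,6) (6,6) (3,2) (0,1) (8,0)
{WNLq} → row (6,6) (6,6) (6,6) (3,2) (3,8) (8,0)
{WNLt} → row (6,6) (6,6) (6,6) (3,2) (6,6) (8,0)
{WNCp} → row (5,4) (5,4) (5,4) (3,2) (0,1) (8,0)
{WNCq} → row (5,4) (5,4) (5,4) (3,2) (3,8) (8,0)
{WNCt} → row (5,4) (5,4) (5,4) (3,2) (6,6) (8,0)
{SELp, SELq, SELt, SECp, SECq, SECt} → row (3,3) (3,3) (3,3) (3,3) (3,3) (3,3)
{SNLp, SNCp} → row (3,3) (3,3) (3,3) (3,2) (0,1) (8,0)
{SNLq, SNCq} → row (3,3) (3,3) (3,3) (3,2) (3,8) (8,0)
{SNLt, SNCt} → row (3,3) (3,3) (3,3) (3,2) (6,6) (8,0)
That's 12 distinct rows out of 24 strategies.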